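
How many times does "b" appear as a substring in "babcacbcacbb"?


Searching for "b" in "babcacbcacbb"
Scanning each position:
  Position 0: "b" => MATCH
  Position 1: "a" => no
  Position 2: "b" => MATCH
  Position 3: "c" => no
  Position 4: "a" => no
  Position 5: "c" => no
  Position 6: "b" => MATCH
  Position 7: "c" => no
  Position 8: "a" => no
  Position 9: "c" => no
  Position 10: "b" => MATCH
  Position 11: "b" => MATCH
Total occurrences: 5

5


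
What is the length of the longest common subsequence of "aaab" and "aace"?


LCS of "aaab" and "aace"
DP table:
           a    a    c    e
      0    0    0    0    0
  a   0    1    1    1    1
  a   0    1    2    2    2
  a   0    1    2    2    2
  b   0    1    2    2    2
LCS length = dp[4][4] = 2

2


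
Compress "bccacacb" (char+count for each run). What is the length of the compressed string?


Input: bccacacb
Runs:
  'b' x 1 => "b1"
  'c' x 2 => "c2"
  'a' x 1 => "a1"
  'c' x 1 => "c1"
  'a' x 1 => "a1"
  'c' x 1 => "c1"
  'b' x 1 => "b1"
Compressed: "b1c2a1c1a1c1b1"
Compressed length: 14

14


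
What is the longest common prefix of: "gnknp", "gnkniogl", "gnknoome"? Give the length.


Words: gnknp, gnkniogl, gnknoome
  Position 0: all 'g' => match
  Position 1: all 'n' => match
  Position 2: all 'k' => match
  Position 3: all 'n' => match
  Position 4: ('p', 'i', 'o') => mismatch, stop
LCP = "gnkn" (length 4)

4


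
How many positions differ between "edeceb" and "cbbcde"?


Comparing "edeceb" and "cbbcde" position by position:
  Position 0: 'e' vs 'c' => DIFFER
  Position 1: 'd' vs 'b' => DIFFER
  Position 2: 'e' vs 'b' => DIFFER
  Position 3: 'c' vs 'c' => same
  Position 4: 'e' vs 'd' => DIFFER
  Position 5: 'b' vs 'e' => DIFFER
Positions that differ: 5

5


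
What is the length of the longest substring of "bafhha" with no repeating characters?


Input: "bafhha"
Sliding window (track last position of each char):
  Position 0 ('b'): window [0,0] length 1 -- new best
  Position 1 ('a'): window [0,1] length 2 -- new best
  Position 2 ('f'): window [0,2] length 3 -- new best
  Position 3 ('h'): window [0,3] length 4 -- new best
  Position 4 ('h'): repeat (last at 3), move window start to 4
  Position 4 ('h'): window [4,4] length 1
  Position 5 ('a'): window [4,5] length 2
Longest substring with no repeats: "bafh" with length 4

4


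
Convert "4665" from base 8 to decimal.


Input: "4665" in base 8
Positional expansion:
  Digit '4' (value 4) x 8^3 = 2048
  Digit '6' (value 6) x 8^2 = 384
  Digit '6' (value 6) x 8^1 = 48
  Digit '5' (value 5) x 8^0 = 5
Sum = 2485

2485


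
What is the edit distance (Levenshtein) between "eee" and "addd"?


Computing edit distance: "eee" -> "addd"
DP table:
           a    d    d    d
      0    1    2    3    4
  e   1    1    2    3    4
  e   2    2    2    3    4
  e   3    3    3    3    4
Edit distance = dp[3][4] = 4

4


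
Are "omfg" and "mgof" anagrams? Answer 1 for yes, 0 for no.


Strings: "omfg", "mgof"
Sorted first:  fgmo
Sorted second: fgmo
Sorted forms match => anagrams

1


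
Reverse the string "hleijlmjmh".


Input: hleijlmjmh
Reading characters right to left:
  Position 9: 'h'
  Position 8: 'm'
  Position 7: 'j'
  Position 6: 'm'
  Position 5: 'l'
  Position 4: 'j'
  Position 3: 'i'
  Position 2: 'e'
  Position 1: 'l'
  Position 0: 'h'
Reversed: hmjmljielh

hmjmljielh


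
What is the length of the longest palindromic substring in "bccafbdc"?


Input: "bccafbdc"
Checking substrings for palindromes:
  [1:3] "cc" (len 2) => palindrome
Longest palindromic substring: "cc" with length 2

2


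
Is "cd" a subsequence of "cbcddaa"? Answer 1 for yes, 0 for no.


Check if "cd" is a subsequence of "cbcddaa"
Greedy scan:
  Position 0 ('c'): matches sub[0] = 'c'
  Position 1 ('b'): no match needed
  Position 2 ('c'): no match needed
  Position 3 ('d'): matches sub[1] = 'd'
  Position 4 ('d'): no match needed
  Position 5 ('a'): no match needed
  Position 6 ('a'): no match needed
All 2 characters matched => is a subsequence

1


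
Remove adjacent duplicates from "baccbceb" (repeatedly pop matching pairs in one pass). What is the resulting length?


Input: baccbceb
Stack-based adjacent duplicate removal:
  Read 'b': push. Stack: b
  Read 'a': push. Stack: ba
  Read 'c': push. Stack: bac
  Read 'c': matches stack top 'c' => pop. Stack: ba
  Read 'b': push. Stack: bab
  Read 'c': push. Stack: babc
  Read 'e': push. Stack: babce
  Read 'b': push. Stack: babceb
Final stack: "babceb" (length 6)

6


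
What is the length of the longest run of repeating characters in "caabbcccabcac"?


Input: "caabbcccabcac"
Scanning for longest run:
  Position 1 ('a'): new char, reset run to 1
  Position 2 ('a'): continues run of 'a', length=2
  Position 3 ('b'): new char, reset run to 1
  Position 4 ('b'): continues run of 'b', length=2
  Position 5 ('c'): new char, reset run to 1
  Position 6 ('c'): continues run of 'c', length=2
  Position 7 ('c'): continues run of 'c', length=3
  Position 8 ('a'): new char, reset run to 1
  Position 9 ('b'): new char, reset run to 1
  Position 10 ('c'): new char, reset run to 1
  Position 11 ('a'): new char, reset run to 1
  Position 12 ('c'): new char, reset run to 1
Longest run: 'c' with length 3

3


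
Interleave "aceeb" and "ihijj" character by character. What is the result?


Interleaving "aceeb" and "ihijj":
  Position 0: 'a' from first, 'i' from second => "ai"
  Position 1: 'c' from first, 'h' from second => "ch"
  Position 2: 'e' from first, 'i' from second => "ei"
  Position 3: 'e' from first, 'j' from second => "ej"
  Position 4: 'b' from first, 'j' from second => "bj"
Result: aicheiejbj

aicheiejbj


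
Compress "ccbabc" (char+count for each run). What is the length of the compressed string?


Input: ccbabc
Runs:
  'c' x 2 => "c2"
  'b' x 1 => "b1"
  'a' x 1 => "a1"
  'b' x 1 => "b1"
  'c' x 1 => "c1"
Compressed: "c2b1a1b1c1"
Compressed length: 10

10


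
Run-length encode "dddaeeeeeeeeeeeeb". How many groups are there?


Input: dddaeeeeeeeeeeeeb
Scanning for consecutive runs:
  Group 1: 'd' x 3 (positions 0-2)
  Group 2: 'a' x 1 (positions 3-3)
  Group 3: 'e' x 12 (positions 4-15)
  Group 4: 'b' x 1 (positions 16-16)
Total groups: 4

4


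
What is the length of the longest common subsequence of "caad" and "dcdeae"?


LCS of "caad" and "dcdeae"
DP table:
           d    c    d    e    a    e
      0    0    0    0    0    0    0
  c   0    0    1    1    1    1    1
  a   0    0    1    1    1    2    2
  a   0    0    1    1    1    2    2
  d   0    1    1    2    2    2    2
LCS length = dp[4][6] = 2

2


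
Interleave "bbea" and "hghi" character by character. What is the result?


Interleaving "bbea" and "hghi":
  Position 0: 'b' from first, 'h' from second => "bh"
  Position 1: 'b' from first, 'g' from second => "bg"
  Position 2: 'e' from first, 'h' from second => "eh"
  Position 3: 'a' from first, 'i' from second => "ai"
Result: bhbgehai

bhbgehai


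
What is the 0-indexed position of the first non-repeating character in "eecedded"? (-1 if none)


Input: eecedded
Character frequencies:
  'c': 1
  'd': 3
  'e': 4
Scanning left to right for freq == 1:
  Position 0 ('e'): freq=4, skip
  Position 1 ('e'): freq=4, skip
  Position 2 ('c'): unique! => answer = 2

2


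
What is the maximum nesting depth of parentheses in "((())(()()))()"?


Input: "((())(()()))()"
Tracking depth:
  Position 0 '(': depth becomes 1
  Position 1 '(': depth becomes 2
  Position 2 '(': depth becomes 3
  Position 3 ')': depth becomes 2
  Position 4 ')': depth becomes 1
  Position 5 '(': depth becomes 2
  Position 6 '(': depth becomes 3
  Position 7 ')': depth becomes 2
  Position 8 '(': depth becomes 3
  Position 9 ')': depth becomes 2
  Position 10 ')': depth becomes 1
  Position 11 ')': depth becomes 0
  Position 12 '(': depth becomes 1
  Position 13 ')': depth becomes 0
Maximum depth reached: 3

3


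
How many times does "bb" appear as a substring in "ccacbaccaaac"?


Searching for "bb" in "ccacbaccaaac"
Scanning each position:
  Position 0: "cc" => no
  Position 1: "ca" => no
  Position 2: "ac" => no
  Position 3: "cb" => no
  Position 4: "ba" => no
  Position 5: "ac" => no
  Position 6: "cc" => no
  Position 7: "ca" => no
  Position 8: "aa" => no
  Position 9: "aa" => no
  Position 10: "ac" => no
Total occurrences: 0

0


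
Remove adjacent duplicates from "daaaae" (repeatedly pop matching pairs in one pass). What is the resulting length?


Input: daaaae
Stack-based adjacent duplicate removal:
  Read 'd': push. Stack: d
  Read 'a': push. Stack: da
  Read 'a': matches stack top 'a' => pop. Stack: d
  Read 'a': push. Stack: da
  Read 'a': matches stack top 'a' => pop. Stack: d
  Read 'e': push. Stack: de
Final stack: "de" (length 2)

2


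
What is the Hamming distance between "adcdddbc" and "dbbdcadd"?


Comparing "adcdddbc" and "dbbdcadd" position by position:
  Position 0: 'a' vs 'd' => differ
  Position 1: 'd' vs 'b' => differ
  Position 2: 'c' vs 'b' => differ
  Position 3: 'd' vs 'd' => same
  Position 4: 'd' vs 'c' => differ
  Position 5: 'd' vs 'a' => differ
  Position 6: 'b' vs 'd' => differ
  Position 7: 'c' vs 'd' => differ
Total differences (Hamming distance): 7

7


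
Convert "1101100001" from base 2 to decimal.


Input: "1101100001" in base 2
Positional expansion:
  Digit '1' (value 1) x 2^9 = 512
  Digit '1' (value 1) x 2^8 = 256
  Digit '0' (value 0) x 2^7 = 0
  Digit '1' (value 1) x 2^6 = 64
  Digit '1' (value 1) x 2^5 = 32
  Digit '0' (value 0) x 2^4 = 0
  Digit '0' (value 0) x 2^3 = 0
  Digit '0' (value 0) x 2^2 = 0
  Digit '0' (value 0) x 2^1 = 0
  Digit '1' (value 1) x 2^0 = 1
Sum = 865

865


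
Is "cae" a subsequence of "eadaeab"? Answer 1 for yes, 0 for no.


Check if "cae" is a subsequence of "eadaeab"
Greedy scan:
  Position 0 ('e'): no match needed
  Position 1 ('a'): no match needed
  Position 2 ('d'): no match needed
  Position 3 ('a'): no match needed
  Position 4 ('e'): no match needed
  Position 5 ('a'): no match needed
  Position 6 ('b'): no match needed
Only matched 0/3 characters => not a subsequence

0


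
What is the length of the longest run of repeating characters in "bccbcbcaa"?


Input: "bccbcbcaa"
Scanning for longest run:
  Position 1 ('c'): new char, reset run to 1
  Position 2 ('c'): continues run of 'c', length=2
  Position 3 ('b'): new char, reset run to 1
  Position 4 ('c'): new char, reset run to 1
  Position 5 ('b'): new char, reset run to 1
  Position 6 ('c'): new char, reset run to 1
  Position 7 ('a'): new char, reset run to 1
  Position 8 ('a'): continues run of 'a', length=2
Longest run: 'c' with length 2

2


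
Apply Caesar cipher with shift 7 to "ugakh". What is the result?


Caesar cipher: shift "ugakh" by 7
  'u' (pos 20) + 7 = pos 1 = 'b'
  'g' (pos 6) + 7 = pos 13 = 'n'
  'a' (pos 0) + 7 = pos 7 = 'h'
  'k' (pos 10) + 7 = pos 17 = 'r'
  'h' (pos 7) + 7 = pos 14 = 'o'
Result: bnhro

bnhro


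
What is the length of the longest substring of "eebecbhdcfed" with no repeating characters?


Input: "eebecbhdcfed"
Sliding window (track last position of each char):
  Position 0 ('e'): window [0,0] length 1 -- new best
  Position 1 ('e'): repeat (last at 0), move window start to 1
  Position 1 ('e'): window [1,1] length 1
  Position 2 ('b'): window [1,2] length 2 -- new best
  Position 3 ('e'): repeat (last at 1), move window start to 2
  Position 3 ('e'): window [2,3] length 2
  Position 4 ('c'): window [2,4] length 3 -- new best
  Position 5 ('b'): repeat (last at 2), move window start to 3
  Position 5 ('b'): window [3,5] length 3
  Position 6 ('h'): window [3,6] length 4 -- new best
  Position 7 ('d'): window [3,7] length 5 -- new best
  Position 8 ('c'): repeat (last at 4), move window start to 5
  Position 8 ('c'): window [5,8] length 4
  Position 9 ('f'): window [5,9] length 5
  Position 10 ('e'): window [5,10] length 6 -- new best
  Position 11 ('d'): repeat (last at 7), move window start to 8
  Position 11 ('d'): window [8,11] length 4
Longest substring with no repeats: "bhdcfe" with length 6

6


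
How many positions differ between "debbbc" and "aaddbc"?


Comparing "debbbc" and "aaddbc" position by position:
  Position 0: 'd' vs 'a' => DIFFER
  Position 1: 'e' vs 'a' => DIFFER
  Position 2: 'b' vs 'd' => DIFFER
  Position 3: 'b' vs 'd' => DIFFER
  Position 4: 'b' vs 'b' => same
  Position 5: 'c' vs 'c' => same
Positions that differ: 4

4


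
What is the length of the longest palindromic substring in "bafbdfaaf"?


Input: "bafbdfaaf"
Checking substrings for palindromes:
  [5:9] "faaf" (len 4) => palindrome
  [6:8] "aa" (len 2) => palindrome
Longest palindromic substring: "faaf" with length 4

4


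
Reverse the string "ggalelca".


Input: ggalelca
Reading characters right to left:
  Position 7: 'a'
  Position 6: 'c'
  Position 5: 'l'
  Position 4: 'e'
  Position 3: 'l'
  Position 2: 'a'
  Position 1: 'g'
  Position 0: 'g'
Reversed: aclelagg

aclelagg


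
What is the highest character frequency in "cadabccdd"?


Input: cadabccdd
Character counts:
  'a': 2
  'b': 1
  'c': 3
  'd': 3
Maximum frequency: 3

3


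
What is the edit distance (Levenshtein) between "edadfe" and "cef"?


Computing edit distance: "edadfe" -> "cef"
DP table:
           c    e    f
      0    1    2    3
  e   1    1    1    2
  d   2    2    2    2
  a   3    3    3    3
  d   4    4    4    4
  f   5    5    5    4
  e   6    6    5    5
Edit distance = dp[6][3] = 5

5


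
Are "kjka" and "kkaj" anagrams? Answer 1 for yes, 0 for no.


Strings: "kjka", "kkaj"
Sorted first:  ajkk
Sorted second: ajkk
Sorted forms match => anagrams

1


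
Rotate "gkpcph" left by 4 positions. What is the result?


Input: "gkpcph", rotate left by 4
First 4 characters: "gkpc"
Remaining characters: "ph"
Concatenate remaining + first: "ph" + "gkpc" = "phgkpc"

phgkpc


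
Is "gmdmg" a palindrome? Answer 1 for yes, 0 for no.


Input: gmdmg
Reversed: gmdmg
  Compare pos 0 ('g') with pos 4 ('g'): match
  Compare pos 1 ('m') with pos 3 ('m'): match
Result: palindrome

1


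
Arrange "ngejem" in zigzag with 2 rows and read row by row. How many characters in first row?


Zigzag "ngejem" into 2 rows:
Placing characters:
  'n' => row 0
  'g' => row 1
  'e' => row 0
  'j' => row 1
  'e' => row 0
  'm' => row 1
Rows:
  Row 0: "nee"
  Row 1: "gjm"
First row length: 3

3


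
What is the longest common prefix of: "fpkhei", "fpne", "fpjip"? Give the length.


Words: fpkhei, fpne, fpjip
  Position 0: all 'f' => match
  Position 1: all 'p' => match
  Position 2: ('k', 'n', 'j') => mismatch, stop
LCP = "fp" (length 2)

2


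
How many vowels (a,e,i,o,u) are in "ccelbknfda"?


Input: ccelbknfda
Checking each character:
  'c' at position 0: consonant
  'c' at position 1: consonant
  'e' at position 2: vowel (running total: 1)
  'l' at position 3: consonant
  'b' at position 4: consonant
  'k' at position 5: consonant
  'n' at position 6: consonant
  'f' at position 7: consonant
  'd' at position 8: consonant
  'a' at position 9: vowel (running total: 2)
Total vowels: 2

2


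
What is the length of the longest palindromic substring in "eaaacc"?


Input: "eaaacc"
Checking substrings for palindromes:
  [1:4] "aaa" (len 3) => palindrome
  [1:3] "aa" (len 2) => palindrome
  [2:4] "aa" (len 2) => palindrome
  [4:6] "cc" (len 2) => palindrome
Longest palindromic substring: "aaa" with length 3

3


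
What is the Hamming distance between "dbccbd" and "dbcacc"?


Comparing "dbccbd" and "dbcacc" position by position:
  Position 0: 'd' vs 'd' => same
  Position 1: 'b' vs 'b' => same
  Position 2: 'c' vs 'c' => same
  Position 3: 'c' vs 'a' => differ
  Position 4: 'b' vs 'c' => differ
  Position 5: 'd' vs 'c' => differ
Total differences (Hamming distance): 3

3


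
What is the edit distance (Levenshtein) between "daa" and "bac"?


Computing edit distance: "daa" -> "bac"
DP table:
           b    a    c
      0    1    2    3
  d   1    1    2    3
  a   2    2    1    2
  a   3    3    2    2
Edit distance = dp[3][3] = 2

2


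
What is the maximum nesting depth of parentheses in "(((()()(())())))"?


Input: "(((()()(())())))"
Tracking depth:
  Position 0 '(': depth becomes 1
  Position 1 '(': depth becomes 2
  Position 2 '(': depth becomes 3
  Position 3 '(': depth becomes 4
  Position 4 ')': depth becomes 3
  Position 5 '(': depth becomes 4
  Position 6 ')': depth becomes 3
  Position 7 '(': depth becomes 4
  Position 8 '(': depth becomes 5
  Position 9 ')': depth becomes 4
  Position 10 ')': depth becomes 3
  Position 11 '(': depth becomes 4
  Position 12 ')': depth becomes 3
  Position 13 ')': depth becomes 2
  Position 14 ')': depth becomes 1
  Position 15 ')': depth becomes 0
Maximum depth reached: 5

5


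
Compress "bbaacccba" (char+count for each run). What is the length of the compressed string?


Input: bbaacccba
Runs:
  'b' x 2 => "b2"
  'a' x 2 => "a2"
  'c' x 3 => "c3"
  'b' x 1 => "b1"
  'a' x 1 => "a1"
Compressed: "b2a2c3b1a1"
Compressed length: 10

10


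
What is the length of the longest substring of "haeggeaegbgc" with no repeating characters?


Input: "haeggeaegbgc"
Sliding window (track last position of each char):
  Position 0 ('h'): window [0,0] length 1 -- new best
  Position 1 ('a'): window [0,1] length 2 -- new best
  Position 2 ('e'): window [0,2] length 3 -- new best
  Position 3 ('g'): window [0,3] length 4 -- new best
  Position 4 ('g'): repeat (last at 3), move window start to 4
  Position 4 ('g'): window [4,4] length 1
  Position 5 ('e'): window [4,5] length 2
  Position 6 ('a'): window [4,6] length 3
  Position 7 ('e'): repeat (last at 5), move window start to 6
  Position 7 ('e'): window [6,7] length 2
  Position 8 ('g'): window [6,8] length 3
  Position 9 ('b'): window [6,9] length 4
  Position 10 ('g'): repeat (last at 8), move window start to 9
  Position 10 ('g'): window [9,10] length 2
  Position 11 ('c'): window [9,11] length 3
Longest substring with no repeats: "haeg" with length 4

4


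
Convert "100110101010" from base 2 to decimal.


Input: "100110101010" in base 2
Positional expansion:
  Digit '1' (value 1) x 2^11 = 2048
  Digit '0' (value 0) x 2^10 = 0
  Digit '0' (value 0) x 2^9 = 0
  Digit '1' (value 1) x 2^8 = 256
  Digit '1' (value 1) x 2^7 = 128
  Digit '0' (value 0) x 2^6 = 0
  Digit '1' (value 1) x 2^5 = 32
  Digit '0' (value 0) x 2^4 = 0
  Digit '1' (value 1) x 2^3 = 8
  Digit '0' (value 0) x 2^2 = 0
  Digit '1' (value 1) x 2^1 = 2
  Digit '0' (value 0) x 2^0 = 0
Sum = 2474

2474


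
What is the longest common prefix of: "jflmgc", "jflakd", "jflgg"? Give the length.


Words: jflmgc, jflakd, jflgg
  Position 0: all 'j' => match
  Position 1: all 'f' => match
  Position 2: all 'l' => match
  Position 3: ('m', 'a', 'g') => mismatch, stop
LCP = "jfl" (length 3)

3


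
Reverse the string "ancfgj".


Input: ancfgj
Reading characters right to left:
  Position 5: 'j'
  Position 4: 'g'
  Position 3: 'f'
  Position 2: 'c'
  Position 1: 'n'
  Position 0: 'a'
Reversed: jgfcna

jgfcna


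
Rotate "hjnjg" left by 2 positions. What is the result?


Input: "hjnjg", rotate left by 2
First 2 characters: "hj"
Remaining characters: "njg"
Concatenate remaining + first: "njg" + "hj" = "njghj"

njghj


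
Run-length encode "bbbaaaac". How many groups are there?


Input: bbbaaaac
Scanning for consecutive runs:
  Group 1: 'b' x 3 (positions 0-2)
  Group 2: 'a' x 4 (positions 3-6)
  Group 3: 'c' x 1 (positions 7-7)
Total groups: 3

3


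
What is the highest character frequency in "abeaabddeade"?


Input: abeaabddeade
Character counts:
  'a': 4
  'b': 2
  'd': 3
  'e': 3
Maximum frequency: 4

4


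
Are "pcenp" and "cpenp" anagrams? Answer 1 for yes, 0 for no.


Strings: "pcenp", "cpenp"
Sorted first:  cenpp
Sorted second: cenpp
Sorted forms match => anagrams

1


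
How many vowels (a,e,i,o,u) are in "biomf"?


Input: biomf
Checking each character:
  'b' at position 0: consonant
  'i' at position 1: vowel (running total: 1)
  'o' at position 2: vowel (running total: 2)
  'm' at position 3: consonant
  'f' at position 4: consonant
Total vowels: 2

2


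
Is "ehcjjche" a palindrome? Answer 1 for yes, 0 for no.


Input: ehcjjche
Reversed: ehcjjche
  Compare pos 0 ('e') with pos 7 ('e'): match
  Compare pos 1 ('h') with pos 6 ('h'): match
  Compare pos 2 ('c') with pos 5 ('c'): match
  Compare pos 3 ('j') with pos 4 ('j'): match
Result: palindrome

1


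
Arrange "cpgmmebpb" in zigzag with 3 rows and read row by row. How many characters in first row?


Zigzag "cpgmmebpb" into 3 rows:
Placing characters:
  'c' => row 0
  'p' => row 1
  'g' => row 2
  'm' => row 1
  'm' => row 0
  'e' => row 1
  'b' => row 2
  'p' => row 1
  'b' => row 0
Rows:
  Row 0: "cmb"
  Row 1: "pmep"
  Row 2: "gb"
First row length: 3

3


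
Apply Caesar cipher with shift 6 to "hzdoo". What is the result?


Caesar cipher: shift "hzdoo" by 6
  'h' (pos 7) + 6 = pos 13 = 'n'
  'z' (pos 25) + 6 = pos 5 = 'f'
  'd' (pos 3) + 6 = pos 9 = 'j'
  'o' (pos 14) + 6 = pos 20 = 'u'
  'o' (pos 14) + 6 = pos 20 = 'u'
Result: nfjuu

nfjuu


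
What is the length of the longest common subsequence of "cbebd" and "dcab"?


LCS of "cbebd" and "dcab"
DP table:
           d    c    a    b
      0    0    0    0    0
  c   0    0    1    1    1
  b   0    0    1    1    2
  e   0    0    1    1    2
  b   0    0    1    1    2
  d   0    1    1    1    2
LCS length = dp[5][4] = 2

2


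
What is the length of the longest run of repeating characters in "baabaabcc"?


Input: "baabaabcc"
Scanning for longest run:
  Position 1 ('a'): new char, reset run to 1
  Position 2 ('a'): continues run of 'a', length=2
  Position 3 ('b'): new char, reset run to 1
  Position 4 ('a'): new char, reset run to 1
  Position 5 ('a'): continues run of 'a', length=2
  Position 6 ('b'): new char, reset run to 1
  Position 7 ('c'): new char, reset run to 1
  Position 8 ('c'): continues run of 'c', length=2
Longest run: 'a' with length 2

2


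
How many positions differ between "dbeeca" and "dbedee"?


Comparing "dbeeca" and "dbedee" position by position:
  Position 0: 'd' vs 'd' => same
  Position 1: 'b' vs 'b' => same
  Position 2: 'e' vs 'e' => same
  Position 3: 'e' vs 'd' => DIFFER
  Position 4: 'c' vs 'e' => DIFFER
  Position 5: 'a' vs 'e' => DIFFER
Positions that differ: 3

3


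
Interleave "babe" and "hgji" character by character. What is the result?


Interleaving "babe" and "hgji":
  Position 0: 'b' from first, 'h' from second => "bh"
  Position 1: 'a' from first, 'g' from second => "ag"
  Position 2: 'b' from first, 'j' from second => "bj"
  Position 3: 'e' from first, 'i' from second => "ei"
Result: bhagbjei

bhagbjei


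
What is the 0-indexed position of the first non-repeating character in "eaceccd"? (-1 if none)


Input: eaceccd
Character frequencies:
  'a': 1
  'c': 3
  'd': 1
  'e': 2
Scanning left to right for freq == 1:
  Position 0 ('e'): freq=2, skip
  Position 1 ('a'): unique! => answer = 1

1


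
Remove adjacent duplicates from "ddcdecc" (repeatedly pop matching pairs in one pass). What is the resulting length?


Input: ddcdecc
Stack-based adjacent duplicate removal:
  Read 'd': push. Stack: d
  Read 'd': matches stack top 'd' => pop. Stack: (empty)
  Read 'c': push. Stack: c
  Read 'd': push. Stack: cd
  Read 'e': push. Stack: cde
  Read 'c': push. Stack: cdec
  Read 'c': matches stack top 'c' => pop. Stack: cde
Final stack: "cde" (length 3)

3


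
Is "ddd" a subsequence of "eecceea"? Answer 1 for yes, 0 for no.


Check if "ddd" is a subsequence of "eecceea"
Greedy scan:
  Position 0 ('e'): no match needed
  Position 1 ('e'): no match needed
  Position 2 ('c'): no match needed
  Position 3 ('c'): no match needed
  Position 4 ('e'): no match needed
  Position 5 ('e'): no match needed
  Position 6 ('a'): no match needed
Only matched 0/3 characters => not a subsequence

0


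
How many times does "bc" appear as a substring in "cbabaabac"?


Searching for "bc" in "cbabaabac"
Scanning each position:
  Position 0: "cb" => no
  Position 1: "ba" => no
  Position 2: "ab" => no
  Position 3: "ba" => no
  Position 4: "aa" => no
  Position 5: "ab" => no
  Position 6: "ba" => no
  Position 7: "ac" => no
Total occurrences: 0

0


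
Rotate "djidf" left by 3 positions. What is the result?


Input: "djidf", rotate left by 3
First 3 characters: "dji"
Remaining characters: "df"
Concatenate remaining + first: "df" + "dji" = "dfdji"

dfdji


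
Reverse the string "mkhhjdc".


Input: mkhhjdc
Reading characters right to left:
  Position 6: 'c'
  Position 5: 'd'
  Position 4: 'j'
  Position 3: 'h'
  Position 2: 'h'
  Position 1: 'k'
  Position 0: 'm'
Reversed: cdjhhkm

cdjhhkm


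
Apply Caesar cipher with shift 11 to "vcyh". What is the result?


Caesar cipher: shift "vcyh" by 11
  'v' (pos 21) + 11 = pos 6 = 'g'
  'c' (pos 2) + 11 = pos 13 = 'n'
  'y' (pos 24) + 11 = pos 9 = 'j'
  'h' (pos 7) + 11 = pos 18 = 's'
Result: gnjs

gnjs


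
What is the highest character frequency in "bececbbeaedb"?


Input: bececbbeaedb
Character counts:
  'a': 1
  'b': 4
  'c': 2
  'd': 1
  'e': 4
Maximum frequency: 4

4


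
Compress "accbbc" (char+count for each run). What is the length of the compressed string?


Input: accbbc
Runs:
  'a' x 1 => "a1"
  'c' x 2 => "c2"
  'b' x 2 => "b2"
  'c' x 1 => "c1"
Compressed: "a1c2b2c1"
Compressed length: 8

8


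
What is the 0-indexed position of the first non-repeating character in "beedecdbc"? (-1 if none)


Input: beedecdbc
Character frequencies:
  'b': 2
  'c': 2
  'd': 2
  'e': 3
Scanning left to right for freq == 1:
  Position 0 ('b'): freq=2, skip
  Position 1 ('e'): freq=3, skip
  Position 2 ('e'): freq=3, skip
  Position 3 ('d'): freq=2, skip
  Position 4 ('e'): freq=3, skip
  Position 5 ('c'): freq=2, skip
  Position 6 ('d'): freq=2, skip
  Position 7 ('b'): freq=2, skip
  Position 8 ('c'): freq=2, skip
  No unique character found => answer = -1

-1


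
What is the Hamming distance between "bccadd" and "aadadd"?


Comparing "bccadd" and "aadadd" position by position:
  Position 0: 'b' vs 'a' => differ
  Position 1: 'c' vs 'a' => differ
  Position 2: 'c' vs 'd' => differ
  Position 3: 'a' vs 'a' => same
  Position 4: 'd' vs 'd' => same
  Position 5: 'd' vs 'd' => same
Total differences (Hamming distance): 3

3


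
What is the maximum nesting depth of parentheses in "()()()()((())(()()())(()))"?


Input: "()()()()((())(()()())(()))"
Tracking depth:
  Position 0 '(': depth becomes 1
  Position 1 ')': depth becomes 0
  Position 2 '(': depth becomes 1
  Position 3 ')': depth becomes 0
  Position 4 '(': depth becomes 1
  Position 5 ')': depth becomes 0
  Position 6 '(': depth becomes 1
  Position 7 ')': depth becomes 0
  Position 8 '(': depth becomes 1
  Position 9 '(': depth becomes 2
  Position 10 '(': depth becomes 3
  Position 11 ')': depth becomes 2
  Position 12 ')': depth becomes 1
  Position 13 '(': depth becomes 2
  Position 14 '(': depth becomes 3
  Position 15 ')': depth becomes 2
  Position 16 '(': depth becomes 3
  Position 17 ')': depth becomes 2
  Position 18 '(': depth becomes 3
  Position 19 ')': depth becomes 2
  Position 20 ')': depth becomes 1
  Position 21 '(': depth becomes 2
  Position 22 '(': depth becomes 3
  Position 23 ')': depth becomes 2
  Position 24 ')': depth becomes 1
  Position 25 ')': depth becomes 0
Maximum depth reached: 3

3


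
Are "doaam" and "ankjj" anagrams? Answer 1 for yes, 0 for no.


Strings: "doaam", "ankjj"
Sorted first:  aadmo
Sorted second: ajjkn
Differ at position 1: 'a' vs 'j' => not anagrams

0


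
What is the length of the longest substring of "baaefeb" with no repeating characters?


Input: "baaefeb"
Sliding window (track last position of each char):
  Position 0 ('b'): window [0,0] length 1 -- new best
  Position 1 ('a'): window [0,1] length 2 -- new best
  Position 2 ('a'): repeat (last at 1), move window start to 2
  Position 2 ('a'): window [2,2] length 1
  Position 3 ('e'): window [2,3] length 2
  Position 4 ('f'): window [2,4] length 3 -- new best
  Position 5 ('e'): repeat (last at 3), move window start to 4
  Position 5 ('e'): window [4,5] length 2
  Position 6 ('b'): window [4,6] length 3
Longest substring with no repeats: "aef" with length 3

3


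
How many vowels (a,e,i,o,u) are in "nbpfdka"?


Input: nbpfdka
Checking each character:
  'n' at position 0: consonant
  'b' at position 1: consonant
  'p' at position 2: consonant
  'f' at position 3: consonant
  'd' at position 4: consonant
  'k' at position 5: consonant
  'a' at position 6: vowel (running total: 1)
Total vowels: 1

1


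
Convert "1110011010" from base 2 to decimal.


Input: "1110011010" in base 2
Positional expansion:
  Digit '1' (value 1) x 2^9 = 512
  Digit '1' (value 1) x 2^8 = 256
  Digit '1' (value 1) x 2^7 = 128
  Digit '0' (value 0) x 2^6 = 0
  Digit '0' (value 0) x 2^5 = 0
  Digit '1' (value 1) x 2^4 = 16
  Digit '1' (value 1) x 2^3 = 8
  Digit '0' (value 0) x 2^2 = 0
  Digit '1' (value 1) x 2^1 = 2
  Digit '0' (value 0) x 2^0 = 0
Sum = 922

922


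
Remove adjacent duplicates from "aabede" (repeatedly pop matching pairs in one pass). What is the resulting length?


Input: aabede
Stack-based adjacent duplicate removal:
  Read 'a': push. Stack: a
  Read 'a': matches stack top 'a' => pop. Stack: (empty)
  Read 'b': push. Stack: b
  Read 'e': push. Stack: be
  Read 'd': push. Stack: bed
  Read 'e': push. Stack: bede
Final stack: "bede" (length 4)

4


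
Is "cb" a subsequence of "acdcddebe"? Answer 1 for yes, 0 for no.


Check if "cb" is a subsequence of "acdcddebe"
Greedy scan:
  Position 0 ('a'): no match needed
  Position 1 ('c'): matches sub[0] = 'c'
  Position 2 ('d'): no match needed
  Position 3 ('c'): no match needed
  Position 4 ('d'): no match needed
  Position 5 ('d'): no match needed
  Position 6 ('e'): no match needed
  Position 7 ('b'): matches sub[1] = 'b'
  Position 8 ('e'): no match needed
All 2 characters matched => is a subsequence

1


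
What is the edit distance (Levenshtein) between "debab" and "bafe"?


Computing edit distance: "debab" -> "bafe"
DP table:
           b    a    f    e
      0    1    2    3    4
  d   1    1    2    3    4
  e   2    2    2    3    3
  b   3    2    3    3    4
  a   4    3    2    3    4
  b   5    4    3    3    4
Edit distance = dp[5][4] = 4

4


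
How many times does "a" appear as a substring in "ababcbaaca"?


Searching for "a" in "ababcbaaca"
Scanning each position:
  Position 0: "a" => MATCH
  Position 1: "b" => no
  Position 2: "a" => MATCH
  Position 3: "b" => no
  Position 4: "c" => no
  Position 5: "b" => no
  Position 6: "a" => MATCH
  Position 7: "a" => MATCH
  Position 8: "c" => no
  Position 9: "a" => MATCH
Total occurrences: 5

5


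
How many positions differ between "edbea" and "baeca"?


Comparing "edbea" and "baeca" position by position:
  Position 0: 'e' vs 'b' => DIFFER
  Position 1: 'd' vs 'a' => DIFFER
  Position 2: 'b' vs 'e' => DIFFER
  Position 3: 'e' vs 'c' => DIFFER
  Position 4: 'a' vs 'a' => same
Positions that differ: 4

4


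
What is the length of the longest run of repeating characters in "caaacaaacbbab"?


Input: "caaacaaacbbab"
Scanning for longest run:
  Position 1 ('a'): new char, reset run to 1
  Position 2 ('a'): continues run of 'a', length=2
  Position 3 ('a'): continues run of 'a', length=3
  Position 4 ('c'): new char, reset run to 1
  Position 5 ('a'): new char, reset run to 1
  Position 6 ('a'): continues run of 'a', length=2
  Position 7 ('a'): continues run of 'a', length=3
  Position 8 ('c'): new char, reset run to 1
  Position 9 ('b'): new char, reset run to 1
  Position 10 ('b'): continues run of 'b', length=2
  Position 11 ('a'): new char, reset run to 1
  Position 12 ('b'): new char, reset run to 1
Longest run: 'a' with length 3

3


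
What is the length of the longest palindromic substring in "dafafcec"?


Input: "dafafcec"
Checking substrings for palindromes:
  [1:4] "afa" (len 3) => palindrome
  [2:5] "faf" (len 3) => palindrome
  [5:8] "cec" (len 3) => palindrome
Longest palindromic substring: "afa" with length 3

3


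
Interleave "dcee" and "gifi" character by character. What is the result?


Interleaving "dcee" and "gifi":
  Position 0: 'd' from first, 'g' from second => "dg"
  Position 1: 'c' from first, 'i' from second => "ci"
  Position 2: 'e' from first, 'f' from second => "ef"
  Position 3: 'e' from first, 'i' from second => "ei"
Result: dgciefei

dgciefei


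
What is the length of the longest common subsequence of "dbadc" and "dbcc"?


LCS of "dbadc" and "dbcc"
DP table:
           d    b    c    c
      0    0    0    0    0
  d   0    1    1    1    1
  b   0    1    2    2    2
  a   0    1    2    2    2
  d   0    1    2    2    2
  c   0    1    2    3    3
LCS length = dp[5][4] = 3

3


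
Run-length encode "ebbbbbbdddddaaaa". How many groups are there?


Input: ebbbbbbdddddaaaa
Scanning for consecutive runs:
  Group 1: 'e' x 1 (positions 0-0)
  Group 2: 'b' x 6 (positions 1-6)
  Group 3: 'd' x 5 (positions 7-11)
  Group 4: 'a' x 4 (positions 12-15)
Total groups: 4

4


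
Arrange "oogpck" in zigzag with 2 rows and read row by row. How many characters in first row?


Zigzag "oogpck" into 2 rows:
Placing characters:
  'o' => row 0
  'o' => row 1
  'g' => row 0
  'p' => row 1
  'c' => row 0
  'k' => row 1
Rows:
  Row 0: "ogc"
  Row 1: "opk"
First row length: 3

3


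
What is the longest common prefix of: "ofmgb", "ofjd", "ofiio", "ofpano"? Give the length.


Words: ofmgb, ofjd, ofiio, ofpano
  Position 0: all 'o' => match
  Position 1: all 'f' => match
  Position 2: ('m', 'j', 'i', 'p') => mismatch, stop
LCP = "of" (length 2)

2


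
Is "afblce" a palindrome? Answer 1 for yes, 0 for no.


Input: afblce
Reversed: eclbfa
  Compare pos 0 ('a') with pos 5 ('e'): MISMATCH
  Compare pos 1 ('f') with pos 4 ('c'): MISMATCH
  Compare pos 2 ('b') with pos 3 ('l'): MISMATCH
Result: not a palindrome

0


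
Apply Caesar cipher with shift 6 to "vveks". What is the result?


Caesar cipher: shift "vveks" by 6
  'v' (pos 21) + 6 = pos 1 = 'b'
  'v' (pos 21) + 6 = pos 1 = 'b'
  'e' (pos 4) + 6 = pos 10 = 'k'
  'k' (pos 10) + 6 = pos 16 = 'q'
  's' (pos 18) + 6 = pos 24 = 'y'
Result: bbkqy

bbkqy


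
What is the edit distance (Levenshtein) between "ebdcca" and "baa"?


Computing edit distance: "ebdcca" -> "baa"
DP table:
           b    a    a
      0    1    2    3
  e   1    1    2    3
  b   2    1    2    3
  d   3    2    2    3
  c   4    3    3    3
  c   5    4    4    4
  a   6    5    4    4
Edit distance = dp[6][3] = 4

4


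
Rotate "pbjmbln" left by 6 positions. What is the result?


Input: "pbjmbln", rotate left by 6
First 6 characters: "pbjmbl"
Remaining characters: "n"
Concatenate remaining + first: "n" + "pbjmbl" = "npbjmbl"

npbjmbl


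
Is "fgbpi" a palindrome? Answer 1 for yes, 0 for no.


Input: fgbpi
Reversed: ipbgf
  Compare pos 0 ('f') with pos 4 ('i'): MISMATCH
  Compare pos 1 ('g') with pos 3 ('p'): MISMATCH
Result: not a palindrome

0


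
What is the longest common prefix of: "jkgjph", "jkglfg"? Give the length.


Words: jkgjph, jkglfg
  Position 0: all 'j' => match
  Position 1: all 'k' => match
  Position 2: all 'g' => match
  Position 3: ('j', 'l') => mismatch, stop
LCP = "jkg" (length 3)

3


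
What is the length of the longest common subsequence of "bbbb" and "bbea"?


LCS of "bbbb" and "bbea"
DP table:
           b    b    e    a
      0    0    0    0    0
  b   0    1    1    1    1
  b   0    1    2    2    2
  b   0    1    2    2    2
  b   0    1    2    2    2
LCS length = dp[4][4] = 2

2


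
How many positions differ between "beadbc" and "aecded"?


Comparing "beadbc" and "aecded" position by position:
  Position 0: 'b' vs 'a' => DIFFER
  Position 1: 'e' vs 'e' => same
  Position 2: 'a' vs 'c' => DIFFER
  Position 3: 'd' vs 'd' => same
  Position 4: 'b' vs 'e' => DIFFER
  Position 5: 'c' vs 'd' => DIFFER
Positions that differ: 4

4


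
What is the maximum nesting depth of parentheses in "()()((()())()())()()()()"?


Input: "()()((()())()())()()()()"
Tracking depth:
  Position 0 '(': depth becomes 1
  Position 1 ')': depth becomes 0
  Position 2 '(': depth becomes 1
  Position 3 ')': depth becomes 0
  Position 4 '(': depth becomes 1
  Position 5 '(': depth becomes 2
  Position 6 '(': depth becomes 3
  Position 7 ')': depth becomes 2
  Position 8 '(': depth becomes 3
  Position 9 ')': depth becomes 2
  Position 10 ')': depth becomes 1
  Position 11 '(': depth becomes 2
  Position 12 ')': depth becomes 1
  Position 13 '(': depth becomes 2
  Position 14 ')': depth becomes 1
  Position 15 ')': depth becomes 0
  Position 16 '(': depth becomes 1
  Position 17 ')': depth becomes 0
  Position 18 '(': depth becomes 1
  Position 19 ')': depth becomes 0
  Position 20 '(': depth becomes 1
  Position 21 ')': depth becomes 0
  Position 22 '(': depth becomes 1
  Position 23 ')': depth becomes 0
Maximum depth reached: 3

3


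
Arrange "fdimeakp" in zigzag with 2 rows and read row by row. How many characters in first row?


Zigzag "fdimeakp" into 2 rows:
Placing characters:
  'f' => row 0
  'd' => row 1
  'i' => row 0
  'm' => row 1
  'e' => row 0
  'a' => row 1
  'k' => row 0
  'p' => row 1
Rows:
  Row 0: "fiek"
  Row 1: "dmap"
First row length: 4

4


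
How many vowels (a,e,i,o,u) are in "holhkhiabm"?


Input: holhkhiabm
Checking each character:
  'h' at position 0: consonant
  'o' at position 1: vowel (running total: 1)
  'l' at position 2: consonant
  'h' at position 3: consonant
  'k' at position 4: consonant
  'h' at position 5: consonant
  'i' at position 6: vowel (running total: 2)
  'a' at position 7: vowel (running total: 3)
  'b' at position 8: consonant
  'm' at position 9: consonant
Total vowels: 3

3


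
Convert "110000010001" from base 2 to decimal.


Input: "110000010001" in base 2
Positional expansion:
  Digit '1' (value 1) x 2^11 = 2048
  Digit '1' (value 1) x 2^10 = 1024
  Digit '0' (value 0) x 2^9 = 0
  Digit '0' (value 0) x 2^8 = 0
  Digit '0' (value 0) x 2^7 = 0
  Digit '0' (value 0) x 2^6 = 0
  Digit '0' (value 0) x 2^5 = 0
  Digit '1' (value 1) x 2^4 = 16
  Digit '0' (value 0) x 2^3 = 0
  Digit '0' (value 0) x 2^2 = 0
  Digit '0' (value 0) x 2^1 = 0
  Digit '1' (value 1) x 2^0 = 1
Sum = 3089

3089


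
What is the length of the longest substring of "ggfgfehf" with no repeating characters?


Input: "ggfgfehf"
Sliding window (track last position of each char):
  Position 0 ('g'): window [0,0] length 1 -- new best
  Position 1 ('g'): repeat (last at 0), move window start to 1
  Position 1 ('g'): window [1,1] length 1
  Position 2 ('f'): window [1,2] length 2 -- new best
  Position 3 ('g'): repeat (last at 1), move window start to 2
  Position 3 ('g'): window [2,3] length 2
  Position 4 ('f'): repeat (last at 2), move window start to 3
  Position 4 ('f'): window [3,4] length 2
  Position 5 ('e'): window [3,5] length 3 -- new best
  Position 6 ('h'): window [3,6] length 4 -- new best
  Position 7 ('f'): repeat (last at 4), move window start to 5
  Position 7 ('f'): window [5,7] length 3
Longest substring with no repeats: "gfeh" with length 4

4


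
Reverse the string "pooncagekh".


Input: pooncagekh
Reading characters right to left:
  Position 9: 'h'
  Position 8: 'k'
  Position 7: 'e'
  Position 6: 'g'
  Position 5: 'a'
  Position 4: 'c'
  Position 3: 'n'
  Position 2: 'o'
  Position 1: 'o'
  Position 0: 'p'
Reversed: hkegacnoop

hkegacnoop


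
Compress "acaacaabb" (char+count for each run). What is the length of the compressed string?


Input: acaacaabb
Runs:
  'a' x 1 => "a1"
  'c' x 1 => "c1"
  'a' x 2 => "a2"
  'c' x 1 => "c1"
  'a' x 2 => "a2"
  'b' x 2 => "b2"
Compressed: "a1c1a2c1a2b2"
Compressed length: 12

12


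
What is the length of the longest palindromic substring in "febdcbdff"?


Input: "febdcbdff"
Checking substrings for palindromes:
  [7:9] "ff" (len 2) => palindrome
Longest palindromic substring: "ff" with length 2

2
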